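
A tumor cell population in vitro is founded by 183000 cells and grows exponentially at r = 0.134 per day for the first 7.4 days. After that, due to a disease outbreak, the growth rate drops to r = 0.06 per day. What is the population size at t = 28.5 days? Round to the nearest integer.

1749501 cells

Phase 1: N(7.4) = 183000·e^(0.134×7.4) = 183000·e^0.9916 = 493285.
Phase 2 runs for 28.5 − 7.4 = 21.1 days at r = 0.06.
N(28.5) = 493285·e^(0.06×21.1) = 493285·e^1.266 = 1.749501×10^6.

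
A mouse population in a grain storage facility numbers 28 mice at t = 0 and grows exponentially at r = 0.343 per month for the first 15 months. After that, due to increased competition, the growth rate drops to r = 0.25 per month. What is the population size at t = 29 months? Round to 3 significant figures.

Phase 1: N(15) = 28·e^(0.343×15) = 28·e^5.145 = 4804.
Phase 2 runs for 29 − 15 = 14 months at r = 0.25.
N(29) = 4804·e^(0.25×14) = 4804·e^3.5 = 159087.

159000 mice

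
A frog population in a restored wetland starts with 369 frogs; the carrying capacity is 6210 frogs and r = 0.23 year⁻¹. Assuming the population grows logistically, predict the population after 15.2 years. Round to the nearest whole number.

4196 frogs

A = (K − N₀)/N₀ = (6210 − 369)/369 = 15.829.
N(t) = K/(1 + A·e^(−rt)) = 6210/(1 + 15.829×e^(−0.23×15.2)).
e^(−3.496) = 0.030318; denominator = 1 + 15.829×0.030318 = 1.4799.
N = 6210/1.4799 = 4196.18.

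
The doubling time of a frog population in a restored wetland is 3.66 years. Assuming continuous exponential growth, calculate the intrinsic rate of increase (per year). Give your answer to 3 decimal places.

0.189 per year

r = ln(2)/t_d = 0.6931/3.66 = 0.18938.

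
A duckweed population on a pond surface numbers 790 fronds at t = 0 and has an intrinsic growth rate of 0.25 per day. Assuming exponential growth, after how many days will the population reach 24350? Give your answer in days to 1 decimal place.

Set N₀·e^(rt) = 24350: e^(0.25·t) = 24350/790 = 30.823.
0.25·t = ln(30.823) = 3.4283, so t = 3.4283/0.25 = 13.713.

13.7 days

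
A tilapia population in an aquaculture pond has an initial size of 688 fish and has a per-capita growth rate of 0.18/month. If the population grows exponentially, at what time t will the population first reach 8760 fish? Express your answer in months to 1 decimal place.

Set N₀·e^(rt) = 8760: e^(0.18·t) = 8760/688 = 12.733.
0.18·t = ln(12.733) = 2.5442, so t = 2.5442/0.18 = 14.134.

14.1 months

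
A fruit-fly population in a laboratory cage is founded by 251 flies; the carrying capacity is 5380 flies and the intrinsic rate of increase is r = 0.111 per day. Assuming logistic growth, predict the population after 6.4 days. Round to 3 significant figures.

A = (K − N₀)/N₀ = (5380 − 251)/251 = 20.434.
N(t) = K/(1 + A·e^(−rt)) = 5380/(1 + 20.434×e^(−0.111×6.4)).
e^(−0.7104) = 0.49145; denominator = 1 + 20.434×0.49145 = 11.042.
N = 5380/11.042 = 487.214.

487 flies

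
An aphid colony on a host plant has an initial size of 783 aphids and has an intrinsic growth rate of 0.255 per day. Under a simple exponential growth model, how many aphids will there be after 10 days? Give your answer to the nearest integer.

N(t) = N₀·e^(rt) = 783 × e^(0.255×10) = 783 × e^2.55.
e^2.55 ≈ 12.807, so N ≈ 783 × 12.807 = 10028.

10028 aphids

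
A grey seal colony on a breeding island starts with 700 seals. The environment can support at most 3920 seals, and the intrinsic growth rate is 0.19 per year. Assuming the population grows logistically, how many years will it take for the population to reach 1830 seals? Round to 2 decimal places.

A = (K − N₀)/N₀ = (3920 − 700)/700 = 4.6.
Solve 3920/(1 + 4.6·e^(−0.19t)) = 1830: 1 + 4.6·e^(−0.19t) = 2.1421, so e^(−0.19t) = 0.248278.
−0.19·t = ln(0.248278) = -1.3932, so t = 1.3932/0.19 = 7.3327.

7.33 years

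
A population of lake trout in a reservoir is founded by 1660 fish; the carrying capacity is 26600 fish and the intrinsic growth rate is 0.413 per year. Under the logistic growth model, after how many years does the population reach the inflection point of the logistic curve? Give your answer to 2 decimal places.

6.56 years

Logistic growth is fastest at N = K/2 = 13300.
A = (K − N₀)/N₀ = 15.024. Set K/(1 + A·e^(−rt)) = K/2 → A·e^(−rt) = 1.
e^(−0.413t) = 1/15.024 = 0.0665597, so t = ln(15.024)/0.413 = 2.7097/0.413 = 6.5609.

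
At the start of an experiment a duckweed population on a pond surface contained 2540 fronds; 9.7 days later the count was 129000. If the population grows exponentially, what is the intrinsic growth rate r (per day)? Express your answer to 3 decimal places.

From N(t) = N₀·e^(rt): e^(r·9.7) = 129000/2540 = 50.787.
r·9.7 = ln(50.787) = 3.9276, so r = 3.9276/9.7 = 0.40491.

0.405 per day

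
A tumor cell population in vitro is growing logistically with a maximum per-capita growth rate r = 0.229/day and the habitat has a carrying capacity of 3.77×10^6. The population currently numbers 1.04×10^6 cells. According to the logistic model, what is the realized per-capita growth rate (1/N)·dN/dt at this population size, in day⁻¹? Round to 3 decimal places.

0.166 per day

(1/N)·dN/dt = r(1 − N/K) = 0.229 × (1 − 1.04×10^6/3.77×10^6).
= 0.229 × 0.72414 = 0.16583.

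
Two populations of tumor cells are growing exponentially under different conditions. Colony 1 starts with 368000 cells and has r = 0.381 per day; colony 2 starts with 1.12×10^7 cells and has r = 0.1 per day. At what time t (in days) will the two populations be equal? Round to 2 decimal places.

Set 368000·e^(0.381t) = 1.12×10^7·e^(0.1t).
e^((0.381 − 0.1)t) = 1.12×10^7/368000 → e^(0.281·t) = 30.435.
0.281·t = ln(30.435) = 3.4156, so t = 3.4156/0.281 = 12.155.

12.16 days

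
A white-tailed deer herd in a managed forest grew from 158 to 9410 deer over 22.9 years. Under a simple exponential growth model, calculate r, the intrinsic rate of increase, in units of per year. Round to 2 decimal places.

0.18 per year

From N(t) = N₀·e^(rt): e^(r·22.9) = 9410/158 = 59.557.
r·22.9 = ln(59.557) = 4.0869, so r = 4.0869/22.9 = 0.17847.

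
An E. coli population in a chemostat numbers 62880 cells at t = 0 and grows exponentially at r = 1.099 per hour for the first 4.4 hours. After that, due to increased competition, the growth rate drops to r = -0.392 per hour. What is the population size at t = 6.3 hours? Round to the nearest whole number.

3759451 cells

Phase 1: N(4.4) = 62880·e^(1.099×4.4) = 62880·e^4.836 = 7.917479×10^6.
Phase 2 runs for 6.3 − 4.4 = 1.9 hours at r = -0.392.
N(6.3) = 7.917479×10^6·e^(-0.392×1.9) = 7.917479×10^6·e^-0.7448 = 3.759451×10^6.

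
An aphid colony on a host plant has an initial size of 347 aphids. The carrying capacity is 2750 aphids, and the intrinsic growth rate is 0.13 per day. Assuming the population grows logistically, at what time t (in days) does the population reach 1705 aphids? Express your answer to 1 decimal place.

A = (K − N₀)/N₀ = (2750 − 347)/347 = 6.9251.
Solve 2750/(1 + 6.9251·e^(−0.13t)) = 1705: 1 + 6.9251·e^(−0.13t) = 1.6129, so e^(−0.13t) = 0.088505.
−0.13·t = ln(0.088505) = -2.4247, so t = 2.4247/0.13 = 18.652.

18.7 days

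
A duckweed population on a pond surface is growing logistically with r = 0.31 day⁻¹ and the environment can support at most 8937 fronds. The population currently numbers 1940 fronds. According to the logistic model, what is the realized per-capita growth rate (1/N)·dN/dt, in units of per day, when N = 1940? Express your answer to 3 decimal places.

(1/N)·dN/dt = r(1 − N/K) = 0.31 × (1 − 1940/8937).
= 0.31 × 0.78292 = 0.24271.

0.243 per day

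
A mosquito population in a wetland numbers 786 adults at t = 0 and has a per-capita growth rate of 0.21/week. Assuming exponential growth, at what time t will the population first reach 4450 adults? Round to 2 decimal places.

Set N₀·e^(rt) = 4450: e^(0.21·t) = 4450/786 = 5.6616.
0.21·t = ln(5.6616) = 1.7337, so t = 1.7337/0.21 = 8.2557.

8.26 weeks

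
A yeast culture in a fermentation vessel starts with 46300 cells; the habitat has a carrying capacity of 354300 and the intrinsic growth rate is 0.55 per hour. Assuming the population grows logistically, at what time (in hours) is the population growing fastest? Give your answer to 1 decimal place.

3.4 hours

Logistic growth is fastest at N = K/2 = 177150.
A = (K − N₀)/N₀ = 6.6523. Set K/(1 + A·e^(−rt)) = K/2 → A·e^(−rt) = 1.
e^(−0.55t) = 1/6.6523 = 0.150325, so t = ln(6.6523)/0.55 = 1.895/0.55 = 3.4454.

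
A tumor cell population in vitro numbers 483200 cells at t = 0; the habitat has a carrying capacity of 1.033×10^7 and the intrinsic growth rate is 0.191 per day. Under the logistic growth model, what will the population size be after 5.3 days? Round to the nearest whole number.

1229013 cells

A = (K − N₀)/N₀ = (1.033×10^7 − 483200)/483200 = 20.378.
N(t) = K/(1 + A·e^(−rt)) = 1.033×10^7/(1 + 20.378×e^(−0.191×5.3)).
e^(−1.012) = 0.36338; denominator = 1 + 20.378×0.36338 = 8.4051.
N = 1.033×10^7/8.4051 = 1.229013×10^6.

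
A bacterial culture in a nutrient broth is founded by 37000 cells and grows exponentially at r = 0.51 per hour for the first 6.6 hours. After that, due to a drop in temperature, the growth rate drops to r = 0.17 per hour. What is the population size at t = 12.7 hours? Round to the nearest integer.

Phase 1: N(6.6) = 37000·e^(0.51×6.6) = 37000·e^3.366 = 1.07161×10^6.
Phase 2 runs for 12.7 − 6.6 = 6.1 hours at r = 0.17.
N(12.7) = 1.07161×10^6·e^(0.17×6.1) = 1.07161×10^6·e^1.037 = 3.022737×10^6.

3022737 cells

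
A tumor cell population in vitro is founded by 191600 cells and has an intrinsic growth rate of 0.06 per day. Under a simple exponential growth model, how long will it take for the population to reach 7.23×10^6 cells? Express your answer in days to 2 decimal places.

Set N₀·e^(rt) = 7.23×10^6: e^(0.06·t) = 7.23×10^6/191600 = 37.735.
0.06·t = ln(37.735) = 3.6306, so t = 3.6306/0.06 = 60.51.

60.51 days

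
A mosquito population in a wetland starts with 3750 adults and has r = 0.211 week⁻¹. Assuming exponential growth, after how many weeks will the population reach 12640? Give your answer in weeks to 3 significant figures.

Set N₀·e^(rt) = 12640: e^(0.211·t) = 12640/3750 = 3.3707.
0.211·t = ln(3.3707) = 1.2151, so t = 1.2151/0.211 = 5.7588.

5.76 weeks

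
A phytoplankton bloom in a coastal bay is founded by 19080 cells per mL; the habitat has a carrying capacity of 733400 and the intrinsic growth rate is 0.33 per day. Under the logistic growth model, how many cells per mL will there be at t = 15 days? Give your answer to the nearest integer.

579676 cells per mL

A = (K − N₀)/N₀ = (733400 − 19080)/19080 = 37.438.
N(t) = K/(1 + A·e^(−rt)) = 733400/(1 + 37.438×e^(−0.33×15)).
e^(−4.95) = 0.0070834; denominator = 1 + 37.438×0.0070834 = 1.2652.
N = 733400/1.2652 = 579676.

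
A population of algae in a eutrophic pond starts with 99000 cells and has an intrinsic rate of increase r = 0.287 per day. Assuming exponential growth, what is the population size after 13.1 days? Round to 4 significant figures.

4251000 cells

N(t) = N₀·e^(rt) = 99000 × e^(0.287×13.1) = 99000 × e^3.76.
e^3.76 ≈ 42.936, so N ≈ 99000 × 42.936 = 4.250619×10^6.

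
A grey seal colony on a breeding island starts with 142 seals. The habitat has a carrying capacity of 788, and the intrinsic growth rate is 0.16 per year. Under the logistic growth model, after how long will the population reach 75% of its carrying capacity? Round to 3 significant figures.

16.3 years

A = (K − N₀)/N₀ = (788 − 142)/142 = 4.5493.
Solve 788/(1 + 4.5493·e^(−0.16t)) = 591: 1 + 4.5493·e^(−0.16t) = 1.3333, so e^(−0.16t) = 0.0732714.
−0.16·t = ln(0.0732714) = -2.6136, so t = 2.6136/0.16 = 16.335.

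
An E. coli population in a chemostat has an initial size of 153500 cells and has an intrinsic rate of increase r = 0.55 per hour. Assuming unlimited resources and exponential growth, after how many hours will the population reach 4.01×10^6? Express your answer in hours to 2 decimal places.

5.93 hours

Set N₀·e^(rt) = 4.01×10^6: e^(0.55·t) = 4.01×10^6/153500 = 26.124.
0.55·t = ln(26.124) = 3.2628, so t = 3.2628/0.55 = 5.9324.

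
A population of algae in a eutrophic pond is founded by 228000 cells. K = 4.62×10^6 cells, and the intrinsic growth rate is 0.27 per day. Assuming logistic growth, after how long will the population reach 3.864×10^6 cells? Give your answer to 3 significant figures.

17.0 days

A = (K − N₀)/N₀ = (4.62×10^6 − 228000)/228000 = 19.263.
Solve 4.62×10^6/(1 + 19.263·e^(−0.27t)) = 3.864×10^6: 1 + 19.263·e^(−0.27t) = 1.1957, so e^(−0.27t) = 0.0101568.
−0.27·t = ln(0.0101568) = -4.5896, so t = 4.5896/0.27 = 16.999.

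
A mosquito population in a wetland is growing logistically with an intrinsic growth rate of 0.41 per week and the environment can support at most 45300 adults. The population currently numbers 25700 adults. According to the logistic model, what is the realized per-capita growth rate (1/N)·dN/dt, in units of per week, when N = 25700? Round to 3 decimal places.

0.177 per week

(1/N)·dN/dt = r(1 − N/K) = 0.41 × (1 − 25700/45300).
= 0.41 × 0.43267 = 0.1774.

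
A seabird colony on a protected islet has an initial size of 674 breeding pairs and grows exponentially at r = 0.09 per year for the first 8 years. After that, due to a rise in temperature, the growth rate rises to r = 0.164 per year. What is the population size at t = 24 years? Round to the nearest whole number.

Phase 1: N(8) = 674·e^(0.09×8) = 674·e^0.72 = 1384.69.
Phase 2 runs for 24 − 8 = 16 years at r = 0.164.
N(24) = 1384.69·e^(0.164×16) = 1384.69·e^2.624 = 19095.9.

19096 breeding pairs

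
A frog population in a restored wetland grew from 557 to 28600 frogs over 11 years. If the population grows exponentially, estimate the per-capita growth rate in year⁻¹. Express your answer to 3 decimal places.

From N(t) = N₀·e^(rt): e^(r·11) = 28600/557 = 51.346.
r·11 = ln(51.346) = 3.9386, so r = 3.9386/11 = 0.35805.

0.358 per year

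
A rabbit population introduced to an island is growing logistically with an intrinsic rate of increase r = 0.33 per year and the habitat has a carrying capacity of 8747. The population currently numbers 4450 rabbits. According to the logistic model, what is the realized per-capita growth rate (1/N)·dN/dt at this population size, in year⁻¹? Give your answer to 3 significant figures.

0.162 per year

(1/N)·dN/dt = r(1 − N/K) = 0.33 × (1 − 4450/8747).
= 0.33 × 0.49125 = 0.16211.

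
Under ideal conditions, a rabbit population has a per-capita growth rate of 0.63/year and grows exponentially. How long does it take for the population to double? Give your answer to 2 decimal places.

1.10 years

Doubling time t_d = ln(2)/r = 0.6931/0.63 = 1.1002.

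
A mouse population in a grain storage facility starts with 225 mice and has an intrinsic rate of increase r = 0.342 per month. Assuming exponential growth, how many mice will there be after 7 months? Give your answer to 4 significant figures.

2465 mice

N(t) = N₀·e^(rt) = 225 × e^(0.342×7) = 225 × e^2.394.
e^2.394 ≈ 10.957, so N ≈ 225 × 10.957 = 2465.38.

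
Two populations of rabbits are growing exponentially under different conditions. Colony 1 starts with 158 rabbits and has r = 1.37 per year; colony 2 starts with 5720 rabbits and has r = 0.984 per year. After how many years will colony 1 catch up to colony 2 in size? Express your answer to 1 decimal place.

9.3 years

Set 158·e^(1.37t) = 5720·e^(0.984t).
e^((1.37 − 0.984)t) = 5720/158 → e^(0.386·t) = 36.203.
0.386·t = ln(36.203) = 3.5891, so t = 3.5891/0.386 = 9.2983.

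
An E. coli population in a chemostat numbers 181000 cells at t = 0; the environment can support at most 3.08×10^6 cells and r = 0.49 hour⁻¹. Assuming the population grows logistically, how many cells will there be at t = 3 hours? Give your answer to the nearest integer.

A = (K − N₀)/N₀ = (3.08×10^6 − 181000)/181000 = 16.017.
N(t) = K/(1 + A·e^(−rt)) = 3.08×10^6/(1 + 16.017×e^(−0.49×3)).
e^(−1.47) = 0.22993; denominator = 1 + 16.017×0.22993 = 4.6826.
N = 3.08×10^6/4.6826 = 657752.

657752 cells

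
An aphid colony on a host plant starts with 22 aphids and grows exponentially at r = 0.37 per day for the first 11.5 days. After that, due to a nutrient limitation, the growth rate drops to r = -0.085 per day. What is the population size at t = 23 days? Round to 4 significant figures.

583.2 aphids

Phase 1: N(11.5) = 22·e^(0.37×11.5) = 22·e^4.255 = 1550.05.
Phase 2 runs for 23 − 11.5 = 11.5 days at r = -0.085.
N(23) = 1550.05·e^(-0.085×11.5) = 1550.05·e^-0.9775 = 583.207.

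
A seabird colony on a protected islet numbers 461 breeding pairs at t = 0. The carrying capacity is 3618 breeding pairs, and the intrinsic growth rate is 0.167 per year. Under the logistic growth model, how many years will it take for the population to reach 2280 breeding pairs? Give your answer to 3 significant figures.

A = (K − N₀)/N₀ = (3618 − 461)/461 = 6.8482.
Solve 3618/(1 + 6.8482·e^(−0.167t)) = 2280: 1 + 6.8482·e^(−0.167t) = 1.5868, so e^(−0.167t) = 0.0856934.
−0.167·t = ln(0.0856934) = -2.457, so t = 2.457/0.167 = 14.712.

14.7 years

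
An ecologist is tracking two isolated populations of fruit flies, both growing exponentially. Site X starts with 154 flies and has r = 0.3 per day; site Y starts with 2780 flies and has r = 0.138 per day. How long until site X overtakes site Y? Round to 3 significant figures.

Set 154·e^(0.3t) = 2780·e^(0.138t).
e^((0.3 − 0.138)t) = 2780/154 → e^(0.162·t) = 18.052.
0.162·t = ln(18.052) = 2.8933, so t = 2.8933/0.162 = 17.86.

17.9 days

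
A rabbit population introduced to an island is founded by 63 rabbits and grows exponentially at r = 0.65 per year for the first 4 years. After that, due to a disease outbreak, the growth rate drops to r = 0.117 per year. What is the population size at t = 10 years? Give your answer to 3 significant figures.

Phase 1: N(4) = 63·e^(0.65×4) = 63·e^2.6 = 848.215.
Phase 2 runs for 10 − 4 = 6 years at r = 0.117.
N(10) = 848.215·e^(0.117×6) = 848.215·e^0.702 = 1711.52.

1710 rabbits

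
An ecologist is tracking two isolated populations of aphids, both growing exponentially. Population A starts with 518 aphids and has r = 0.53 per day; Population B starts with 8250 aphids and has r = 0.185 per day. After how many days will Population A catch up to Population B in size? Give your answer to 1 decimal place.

8.0 days

Set 518·e^(0.53t) = 8250·e^(0.185t).
e^((0.53 − 0.185)t) = 8250/518 → e^(0.345·t) = 15.927.
0.345·t = ln(15.927) = 2.768, so t = 2.768/0.345 = 8.0232.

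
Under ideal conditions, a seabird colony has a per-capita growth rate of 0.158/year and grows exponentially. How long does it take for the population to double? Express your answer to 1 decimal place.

4.4 years

Doubling time t_d = ln(2)/r = 0.6931/0.158 = 4.387.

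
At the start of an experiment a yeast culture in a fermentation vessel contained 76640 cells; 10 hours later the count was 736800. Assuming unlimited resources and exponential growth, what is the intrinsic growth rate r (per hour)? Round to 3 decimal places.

From N(t) = N₀·e^(rt): e^(r·10) = 736800/76640 = 9.6138.
r·10 = ln(9.6138) = 2.2632, so r = 2.2632/10 = 0.22632.

0.226 per hour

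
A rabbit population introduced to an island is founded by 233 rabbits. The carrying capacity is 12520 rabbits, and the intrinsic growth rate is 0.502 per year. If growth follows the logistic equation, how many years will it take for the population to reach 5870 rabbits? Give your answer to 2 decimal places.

A = (K − N₀)/N₀ = (12520 − 233)/233 = 52.734.
Solve 12520/(1 + 52.734·e^(−0.502t)) = 5870: 1 + 52.734·e^(−0.502t) = 2.1329, so e^(−0.502t) = 0.0214829.
−0.502·t = ln(0.0214829) = -3.8405, so t = 3.8405/0.502 = 7.6504.

7.65 years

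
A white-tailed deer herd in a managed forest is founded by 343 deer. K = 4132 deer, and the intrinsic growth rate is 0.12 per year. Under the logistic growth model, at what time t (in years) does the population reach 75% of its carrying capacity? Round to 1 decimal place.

A = (K − N₀)/N₀ = (4132 − 343)/343 = 11.047.
Solve 4132/(1 + 11.047·e^(−0.12t)) = 3099: 1 + 11.047·e^(−0.12t) = 1.3333, so e^(−0.12t) = 0.0301751.
−0.12·t = ln(0.0301751) = -3.5007, so t = 3.5007/0.12 = 29.173.

29.2 years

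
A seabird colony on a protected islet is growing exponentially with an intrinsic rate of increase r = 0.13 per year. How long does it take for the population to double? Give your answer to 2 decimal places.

5.33 years

Doubling time t_d = ln(2)/r = 0.6931/0.13 = 5.3319.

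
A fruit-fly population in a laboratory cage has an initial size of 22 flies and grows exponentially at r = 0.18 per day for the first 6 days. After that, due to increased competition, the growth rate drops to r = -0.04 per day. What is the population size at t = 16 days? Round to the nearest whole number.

Phase 1: N(6) = 22·e^(0.18×6) = 22·e^1.08 = 64.783.
Phase 2 runs for 16 − 6 = 10 days at r = -0.04.
N(16) = 64.783·e^(-0.04×10) = 64.783·e^-0.4 = 43.4253.

43 flies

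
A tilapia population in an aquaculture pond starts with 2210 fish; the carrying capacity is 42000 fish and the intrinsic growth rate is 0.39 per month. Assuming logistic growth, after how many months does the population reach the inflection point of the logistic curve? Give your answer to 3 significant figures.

Logistic growth is fastest at N = K/2 = 21000.
A = (K − N₀)/N₀ = 18.005. Set K/(1 + A·e^(−rt)) = K/2 → A·e^(−rt) = 1.
e^(−0.39t) = 1/18.005 = 0.0555416, so t = ln(18.005)/0.39 = 2.8906/0.39 = 7.4119.

7.41 months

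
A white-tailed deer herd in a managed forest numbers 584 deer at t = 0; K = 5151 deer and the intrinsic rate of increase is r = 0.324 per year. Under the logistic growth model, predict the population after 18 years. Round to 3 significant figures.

5040 deer

A = (K − N₀)/N₀ = (5151 − 584)/584 = 7.8202.
N(t) = K/(1 + A·e^(−rt)) = 5151/(1 + 7.8202×e^(−0.324×18)).
e^(−5.832) = 0.0029322; denominator = 1 + 7.8202×0.0029322 = 1.0229.
N = 5151/1.0229 = 5035.53.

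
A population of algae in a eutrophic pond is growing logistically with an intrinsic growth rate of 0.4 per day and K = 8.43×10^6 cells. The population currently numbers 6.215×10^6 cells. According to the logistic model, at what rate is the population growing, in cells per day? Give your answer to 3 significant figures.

dN/dt = rN(1 − N/K) = 0.4 × 6.215×10^6 × (1 − 6.215×10^6/8.43×10^6).
1 − 6.215×10^6/8.43×10^6 = 0.26275; dN/dt = 0.4 × 6.215×10^6 × 0.26275 = 6.53202×10^5.

653000 cells per day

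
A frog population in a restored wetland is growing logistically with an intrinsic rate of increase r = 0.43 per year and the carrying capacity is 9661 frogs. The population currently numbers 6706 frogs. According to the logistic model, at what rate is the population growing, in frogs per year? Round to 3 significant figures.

dN/dt = rN(1 − N/K) = 0.43 × 6706 × (1 − 6706/9661).
1 − 6706/9661 = 0.30587; dN/dt = 0.43 × 6706 × 0.30587 = 882.

882 frogs per year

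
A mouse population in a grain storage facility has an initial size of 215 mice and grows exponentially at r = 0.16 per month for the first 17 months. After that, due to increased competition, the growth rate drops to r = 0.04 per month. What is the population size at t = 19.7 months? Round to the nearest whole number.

3636 mice

Phase 1: N(17) = 215·e^(0.16×17) = 215·e^2.72 = 3263.77.
Phase 2 runs for 19.7 − 17 = 2.7 months at r = 0.04.
N(19.7) = 3263.77·e^(0.04×2.7) = 3263.77·e^0.108 = 3635.99.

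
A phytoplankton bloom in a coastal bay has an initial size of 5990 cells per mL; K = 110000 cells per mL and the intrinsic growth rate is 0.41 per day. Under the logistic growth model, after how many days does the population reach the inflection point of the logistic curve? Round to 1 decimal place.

7.0 days

Logistic growth is fastest at N = K/2 = 55000.
A = (K − N₀)/N₀ = 17.364. Set K/(1 + A·e^(−rt)) = K/2 → A·e^(−rt) = 1.
e^(−0.41t) = 1/17.364 = 0.0575906, so t = ln(17.364)/0.41 = 2.8544/0.41 = 6.9619.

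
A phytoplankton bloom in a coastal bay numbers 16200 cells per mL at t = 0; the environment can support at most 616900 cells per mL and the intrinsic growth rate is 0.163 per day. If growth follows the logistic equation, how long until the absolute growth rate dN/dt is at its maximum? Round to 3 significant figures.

22.2 days

Logistic growth is fastest at N = K/2 = 308450.
A = (K − N₀)/N₀ = 37.08. Set K/(1 + A·e^(−rt)) = K/2 → A·e^(−rt) = 1.
e^(−0.163t) = 1/37.08 = 0.0269685, so t = ln(37.08)/0.163 = 3.6131/0.163 = 22.166.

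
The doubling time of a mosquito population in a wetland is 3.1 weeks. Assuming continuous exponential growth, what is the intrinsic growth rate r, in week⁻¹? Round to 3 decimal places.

0.224 per week

r = ln(2)/t_d = 0.6931/3.1 = 0.2236.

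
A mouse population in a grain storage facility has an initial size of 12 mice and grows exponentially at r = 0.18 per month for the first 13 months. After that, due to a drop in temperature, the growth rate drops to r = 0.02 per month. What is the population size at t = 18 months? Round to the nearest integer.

138 mice

Phase 1: N(13) = 12·e^(0.18×13) = 12·e^2.34 = 124.575.
Phase 2 runs for 18 − 13 = 5 months at r = 0.02.
N(18) = 124.575·e^(0.02×5) = 124.575·e^0.1 = 137.676.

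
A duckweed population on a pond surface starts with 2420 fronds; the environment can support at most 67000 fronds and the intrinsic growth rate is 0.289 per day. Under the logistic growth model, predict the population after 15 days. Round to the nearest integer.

49643 fronds

A = (K − N₀)/N₀ = (67000 − 2420)/2420 = 26.686.
N(t) = K/(1 + A·e^(−rt)) = 67000/(1 + 26.686×e^(−0.289×15)).
e^(−4.335) = 0.013102; denominator = 1 + 26.686×0.013102 = 1.3496.
N = 67000/1.3496 = 49643.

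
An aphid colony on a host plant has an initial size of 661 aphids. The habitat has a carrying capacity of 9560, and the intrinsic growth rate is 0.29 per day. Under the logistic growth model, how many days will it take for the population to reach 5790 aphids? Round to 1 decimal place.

A = (K − N₀)/N₀ = (9560 − 661)/661 = 13.463.
Solve 9560/(1 + 13.463·e^(−0.29t)) = 5790: 1 + 13.463·e^(−0.29t) = 1.6511, so e^(−0.29t) = 0.0483641.
−0.29·t = ln(0.0483641) = -3.029, so t = 3.029/0.29 = 10.445.

10.4 days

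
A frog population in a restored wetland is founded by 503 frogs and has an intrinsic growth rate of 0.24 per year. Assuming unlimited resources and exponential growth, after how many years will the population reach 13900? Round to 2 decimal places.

Set N₀·e^(rt) = 13900: e^(0.24·t) = 13900/503 = 27.634.
0.24·t = ln(27.634) = 3.3191, so t = 3.3191/0.24 = 13.829.

13.83 years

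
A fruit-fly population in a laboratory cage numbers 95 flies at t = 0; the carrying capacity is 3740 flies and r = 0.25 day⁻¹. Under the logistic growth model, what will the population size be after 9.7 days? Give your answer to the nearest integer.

A = (K − N₀)/N₀ = (3740 − 95)/95 = 38.368.
N(t) = K/(1 + A·e^(−rt)) = 3740/(1 + 38.368×e^(−0.25×9.7)).
e^(−2.425) = 0.088478; denominator = 1 + 38.368×0.088478 = 4.3948.
N = 3740/4.3948 = 851.012.

851 flies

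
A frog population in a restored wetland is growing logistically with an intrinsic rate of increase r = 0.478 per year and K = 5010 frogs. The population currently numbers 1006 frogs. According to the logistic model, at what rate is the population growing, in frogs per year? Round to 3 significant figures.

dN/dt = rN(1 − N/K) = 0.478 × 1006 × (1 − 1006/5010).
1 − 1006/5010 = 0.7992; dN/dt = 0.478 × 1006 × 0.7992 = 384.31.

384 frogs per year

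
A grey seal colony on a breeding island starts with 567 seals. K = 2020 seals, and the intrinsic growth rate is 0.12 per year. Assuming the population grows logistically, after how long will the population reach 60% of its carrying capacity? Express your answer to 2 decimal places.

11.22 years

A = (K − N₀)/N₀ = (2020 − 567)/567 = 2.5626.
Solve 2020/(1 + 2.5626·e^(−0.12t)) = 1212: 1 + 2.5626·e^(−0.12t) = 1.6667, so e^(−0.12t) = 0.260151.
−0.12·t = ln(0.260151) = -1.3465, so t = 1.3465/0.12 = 11.221.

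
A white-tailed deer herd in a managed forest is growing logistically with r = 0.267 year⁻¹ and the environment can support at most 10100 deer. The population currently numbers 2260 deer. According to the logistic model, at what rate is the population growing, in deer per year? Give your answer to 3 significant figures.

468 deer per year

dN/dt = rN(1 − N/K) = 0.267 × 2260 × (1 − 2260/10100).
1 − 2260/10100 = 0.77624; dN/dt = 0.267 × 2260 × 0.77624 = 468.4.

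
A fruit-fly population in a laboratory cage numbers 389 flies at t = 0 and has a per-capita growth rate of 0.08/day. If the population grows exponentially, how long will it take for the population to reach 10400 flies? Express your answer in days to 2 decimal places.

41.07 days

Set N₀·e^(rt) = 10400: e^(0.08·t) = 10400/389 = 26.735.
0.08·t = ln(26.735) = 3.286, so t = 3.286/0.08 = 41.075.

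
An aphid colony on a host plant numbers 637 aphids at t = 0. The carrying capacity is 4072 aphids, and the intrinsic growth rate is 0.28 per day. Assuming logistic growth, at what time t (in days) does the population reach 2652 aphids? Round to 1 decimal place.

8.2 days

A = (K − N₀)/N₀ = (4072 − 637)/637 = 5.3925.
Solve 4072/(1 + 5.3925·e^(−0.28t)) = 2652: 1 + 5.3925·e^(−0.28t) = 1.5354, so e^(−0.28t) = 0.099295.
−0.28·t = ln(0.099295) = -2.3097, so t = 2.3097/0.28 = 8.2488.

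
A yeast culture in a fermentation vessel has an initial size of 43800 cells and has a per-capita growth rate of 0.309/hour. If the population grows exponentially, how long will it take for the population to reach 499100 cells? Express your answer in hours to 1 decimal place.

Set N₀·e^(rt) = 499100: e^(0.309·t) = 499100/43800 = 11.395.
0.309·t = ln(11.395) = 2.4332, so t = 2.4332/0.309 = 7.8743.

7.9 hours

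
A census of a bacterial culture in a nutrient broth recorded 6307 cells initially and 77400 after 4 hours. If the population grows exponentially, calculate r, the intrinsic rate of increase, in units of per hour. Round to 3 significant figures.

0.627 per hour

From N(t) = N₀·e^(rt): e^(r·4) = 77400/6307 = 12.272.
r·4 = ln(12.272) = 2.5073, so r = 2.5073/4 = 0.62683.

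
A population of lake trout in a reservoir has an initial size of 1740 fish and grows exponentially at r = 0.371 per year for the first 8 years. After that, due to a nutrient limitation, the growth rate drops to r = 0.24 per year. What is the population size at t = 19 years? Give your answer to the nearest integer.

Phase 1: N(8) = 1740·e^(0.371×8) = 1740·e^2.968 = 33848.2.
Phase 2 runs for 19 − 8 = 11 years at r = 0.24.
N(19) = 33848.2·e^(0.24×11) = 33848.2·e^2.64 = 474321.

474321 fish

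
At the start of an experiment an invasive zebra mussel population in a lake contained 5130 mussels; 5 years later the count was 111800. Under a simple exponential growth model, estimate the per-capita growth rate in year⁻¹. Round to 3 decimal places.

0.616 per year

From N(t) = N₀·e^(rt): e^(r·5) = 111800/5130 = 21.793.
r·5 = ln(21.793) = 3.0816, so r = 3.0816/5 = 0.61632.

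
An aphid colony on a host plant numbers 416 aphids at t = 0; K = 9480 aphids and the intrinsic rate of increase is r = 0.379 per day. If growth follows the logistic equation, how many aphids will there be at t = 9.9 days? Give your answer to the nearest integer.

A = (K − N₀)/N₀ = (9480 − 416)/416 = 21.788.
N(t) = K/(1 + A·e^(−rt)) = 9480/(1 + 21.788×e^(−0.379×9.9)).
e^(−3.752) = 0.023468; denominator = 1 + 21.788×0.023468 = 1.5113.
N = 9480/1.5113 = 6272.58.

6273 aphids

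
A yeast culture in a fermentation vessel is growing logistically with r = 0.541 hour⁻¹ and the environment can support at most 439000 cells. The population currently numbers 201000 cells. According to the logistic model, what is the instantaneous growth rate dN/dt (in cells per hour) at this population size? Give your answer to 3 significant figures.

59000 cells per hour

dN/dt = rN(1 − N/K) = 0.541 × 201000 × (1 − 201000/439000).
1 − 201000/439000 = 0.54214; dN/dt = 0.541 × 201000 × 0.54214 = 58953.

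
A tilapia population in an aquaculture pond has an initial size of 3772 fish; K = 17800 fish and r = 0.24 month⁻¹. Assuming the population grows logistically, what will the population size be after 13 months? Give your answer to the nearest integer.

15289 fish

A = (K − N₀)/N₀ = (17800 − 3772)/3772 = 3.719.
N(t) = K/(1 + A·e^(−rt)) = 17800/(1 + 3.719×e^(−0.24×13)).
e^(−3.12) = 0.044157; denominator = 1 + 3.719×0.044157 = 1.1642.
N = 17800/1.1642 = 15289.2.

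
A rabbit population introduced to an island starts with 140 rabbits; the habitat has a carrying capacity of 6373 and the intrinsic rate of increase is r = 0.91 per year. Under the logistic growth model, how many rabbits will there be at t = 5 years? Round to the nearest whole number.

4334 rabbits

A = (K − N₀)/N₀ = (6373 − 140)/140 = 44.521.
N(t) = K/(1 + A·e^(−rt)) = 6373/(1 + 44.521×e^(−0.91×5)).
e^(−4.55) = 0.010567; denominator = 1 + 44.521×0.010567 = 1.4705.
N = 6373/1.4705 = 4334.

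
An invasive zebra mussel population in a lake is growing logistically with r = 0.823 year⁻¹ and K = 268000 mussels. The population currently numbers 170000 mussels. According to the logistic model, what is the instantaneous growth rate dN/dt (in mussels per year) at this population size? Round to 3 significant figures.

dN/dt = rN(1 − N/K) = 0.823 × 170000 × (1 − 170000/268000).
1 − 170000/268000 = 0.36567; dN/dt = 0.823 × 170000 × 0.36567 = 51161.

51200 mussels per year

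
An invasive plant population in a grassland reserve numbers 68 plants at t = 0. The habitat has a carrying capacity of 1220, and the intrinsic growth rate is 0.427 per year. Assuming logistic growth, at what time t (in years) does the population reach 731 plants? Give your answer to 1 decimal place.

A = (K − N₀)/N₀ = (1220 − 68)/68 = 16.941.
Solve 1220/(1 + 16.941·e^(−0.427t)) = 731: 1 + 16.941·e^(−0.427t) = 1.6689, so e^(−0.427t) = 0.0394864.
−0.427·t = ln(0.0394864) = -3.2318, so t = 3.2318/0.427 = 7.5686.

7.6 years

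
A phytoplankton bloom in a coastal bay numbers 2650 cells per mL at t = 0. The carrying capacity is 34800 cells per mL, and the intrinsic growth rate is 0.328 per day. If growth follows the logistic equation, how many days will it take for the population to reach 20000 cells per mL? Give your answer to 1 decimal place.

8.5 days

A = (K − N₀)/N₀ = (34800 − 2650)/2650 = 12.132.
Solve 34800/(1 + 12.132·e^(−0.328t)) = 20000: 1 + 12.132·e^(−0.328t) = 1.74, so e^(−0.328t) = 0.0609953.
−0.328·t = ln(0.0609953) = -2.797, so t = 2.797/0.328 = 8.5273.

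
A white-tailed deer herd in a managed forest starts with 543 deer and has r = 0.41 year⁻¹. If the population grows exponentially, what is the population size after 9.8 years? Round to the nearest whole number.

N(t) = N₀·e^(rt) = 543 × e^(0.41×9.8) = 543 × e^4.018.
e^4.018 ≈ 55.59, so N ≈ 543 × 55.59 = 30185.3.

30185 deer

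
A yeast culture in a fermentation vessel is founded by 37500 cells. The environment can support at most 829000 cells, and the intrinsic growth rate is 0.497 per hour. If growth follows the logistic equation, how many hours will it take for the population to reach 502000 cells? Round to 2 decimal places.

7.00 hours

A = (K − N₀)/N₀ = (829000 − 37500)/37500 = 21.107.
Solve 829000/(1 + 21.107·e^(−0.497t)) = 502000: 1 + 21.107·e^(−0.497t) = 1.6514, so e^(−0.497t) = 0.030862.
−0.497·t = ln(0.030862) = -3.4782, so t = 3.4782/0.497 = 6.9984.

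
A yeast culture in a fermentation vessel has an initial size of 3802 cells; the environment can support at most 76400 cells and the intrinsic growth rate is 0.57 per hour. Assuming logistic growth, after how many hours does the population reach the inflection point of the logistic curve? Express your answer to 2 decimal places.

5.17 hours

Logistic growth is fastest at N = K/2 = 38200.
A = (K − N₀)/N₀ = 19.095. Set K/(1 + A·e^(−rt)) = K/2 → A·e^(−rt) = 1.
e^(−0.57t) = 1/19.095 = 0.0523706, so t = ln(19.095)/0.57 = 2.9494/0.57 = 5.1744.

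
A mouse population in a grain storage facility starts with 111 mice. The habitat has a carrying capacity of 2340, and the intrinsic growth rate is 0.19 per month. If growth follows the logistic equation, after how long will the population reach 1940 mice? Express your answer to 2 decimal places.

24.10 months

A = (K − N₀)/N₀ = (2340 − 111)/111 = 20.081.
Solve 2340/(1 + 20.081·e^(−0.19t)) = 1940: 1 + 20.081·e^(−0.19t) = 1.2062, so e^(−0.19t) = 0.0102677.
−0.19·t = ln(0.0102677) = -4.5788, so t = 4.5788/0.19 = 24.099.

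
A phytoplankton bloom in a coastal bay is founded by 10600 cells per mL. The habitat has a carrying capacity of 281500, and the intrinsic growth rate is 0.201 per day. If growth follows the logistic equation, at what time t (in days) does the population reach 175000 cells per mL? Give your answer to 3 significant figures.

A = (K − N₀)/N₀ = (281500 − 10600)/10600 = 25.557.
Solve 281500/(1 + 25.557·e^(−0.201t)) = 175000: 1 + 25.557·e^(−0.201t) = 1.6086, so e^(−0.201t) = 0.0238127.
−0.201·t = ln(0.0238127) = -3.7375, so t = 3.7375/0.201 = 18.595.

18.6 days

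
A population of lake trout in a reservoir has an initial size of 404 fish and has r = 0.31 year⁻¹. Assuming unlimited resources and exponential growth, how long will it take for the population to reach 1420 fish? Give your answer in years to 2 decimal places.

4.05 years

Set N₀·e^(rt) = 1420: e^(0.31·t) = 1420/404 = 3.5149.
0.31·t = ln(3.5149) = 1.257, so t = 1.257/0.31 = 4.0548.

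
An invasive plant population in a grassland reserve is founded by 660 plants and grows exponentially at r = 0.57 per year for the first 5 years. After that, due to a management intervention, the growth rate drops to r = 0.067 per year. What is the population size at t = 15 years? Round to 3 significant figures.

Phase 1: N(5) = 660·e^(0.57×5) = 660·e^2.85 = 11409.9.
Phase 2 runs for 15 − 5 = 10 years at r = 0.067.
N(15) = 11409.9·e^(0.067×10) = 11409.9·e^0.67 = 22297.7.

22300 plants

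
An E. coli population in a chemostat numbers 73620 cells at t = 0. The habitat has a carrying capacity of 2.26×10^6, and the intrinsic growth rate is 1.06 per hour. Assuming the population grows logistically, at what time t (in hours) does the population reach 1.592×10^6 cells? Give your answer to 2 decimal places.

A = (K − N₀)/N₀ = (2.26×10^6 − 73620)/73620 = 29.698.
Solve 2.26×10^6/(1 + 29.698·e^(−1.06t)) = 1.592×10^6: 1 + 29.698·e^(−1.06t) = 1.4196, so e^(−1.06t) = 0.0141287.
−1.06·t = ln(0.0141287) = -4.2595, so t = 4.2595/1.06 = 4.0184.

4.02 hours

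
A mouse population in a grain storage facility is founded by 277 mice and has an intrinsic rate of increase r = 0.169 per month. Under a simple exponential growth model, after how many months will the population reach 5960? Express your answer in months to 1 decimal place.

18.2 months

Set N₀·e^(rt) = 5960: e^(0.169·t) = 5960/277 = 21.516.
0.169·t = ln(21.516) = 3.0688, so t = 3.0688/0.169 = 18.159.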